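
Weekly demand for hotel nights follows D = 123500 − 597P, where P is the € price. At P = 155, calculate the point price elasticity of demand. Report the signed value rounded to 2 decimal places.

dD/dP = −597. At P = 155, D = 123500 − 597(155) = 30965.
Ed = (dD/dP)·(P/D) = −597 × (155/30965) = -2.9883…

-2.99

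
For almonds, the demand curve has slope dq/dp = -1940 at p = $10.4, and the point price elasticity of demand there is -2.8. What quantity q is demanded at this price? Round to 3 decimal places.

7205.714

Ed = (dq/dp)·(p/q) ⇒ q = (dq/dp)·p/Ed = (-1940)·10.4/(-2.8) = 7205.71428…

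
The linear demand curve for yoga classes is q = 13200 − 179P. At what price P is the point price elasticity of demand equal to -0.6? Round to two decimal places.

27.65

Ed = −179P/(13200 − 179P). Set this equal to -0.6:
179P = 0.6·(13200 − 179P) ⇒ 179P(1 + 0.6) = 0.6·13200
P = 0.6·13200 / (179·1.6) = 27.6536…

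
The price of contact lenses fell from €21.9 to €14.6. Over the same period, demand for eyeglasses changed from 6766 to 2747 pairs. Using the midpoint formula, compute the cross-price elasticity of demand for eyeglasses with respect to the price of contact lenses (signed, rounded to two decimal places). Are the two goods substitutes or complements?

%ΔQ_{eyeglasses} = (2747 − 6766)/avg = -4019/4756.5 = -0.844949…
%ΔP_{contact lenses} = (14.6 − 21.9)/avg = -7.3/18.25 = -0.4
E_cross = (-4019/4756.5) / (-7.3/18.25) = 2.1123…
E_cross > 0 ⇒ the goods are substitutes.

2.11; substitutes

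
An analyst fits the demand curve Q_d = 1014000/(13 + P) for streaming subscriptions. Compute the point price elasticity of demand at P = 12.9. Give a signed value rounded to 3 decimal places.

-0.498

dQ_d/dP = −1014000/(13 + P)² = -1511.61. At P = 12.9, Q_d = 39150.6.
Ed = (dQ_d/dP)·(P/Q_d) = (-1511.61) × (12.9/39150.6) = -0.49806…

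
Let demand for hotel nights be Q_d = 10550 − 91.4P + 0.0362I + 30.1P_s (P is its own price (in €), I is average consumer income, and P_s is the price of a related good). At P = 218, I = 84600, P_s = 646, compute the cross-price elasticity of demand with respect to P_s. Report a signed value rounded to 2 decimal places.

1.48

At the given values, Q_d = 10550 − 91.4(218) + 0.0362(84600) + 30.1(646) = 13131.92.
∂Q_d/∂P_s = 30.1.
E = (30.1) × (646/13131.92) = 1.4807…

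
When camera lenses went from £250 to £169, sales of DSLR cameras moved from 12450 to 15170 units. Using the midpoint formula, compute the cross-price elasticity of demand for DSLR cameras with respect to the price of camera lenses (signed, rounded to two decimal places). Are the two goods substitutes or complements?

-0.51; complements

%ΔQ_{DSLR cameras} = (15170 − 12450)/avg = 2720/13810 = 0.196958…
%ΔP_{camera lenses} = (169 − 250)/avg = -81/209.5 = -0.386634…
E_cross = (2720/13810) / (-81/209.5) = -0.5094…
E_cross < 0 ⇒ the goods are complements.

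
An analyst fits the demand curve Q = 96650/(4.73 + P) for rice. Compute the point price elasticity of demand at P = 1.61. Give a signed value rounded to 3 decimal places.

dQ/dP = −96650/(4.73 + P)² = -2404.49. At P = 1.61, Q = 15244.5.
Ed = (dQ/dP)·(P/Q) = (-2404.49) × (1.61/15244.5) = -0.25394…

-0.254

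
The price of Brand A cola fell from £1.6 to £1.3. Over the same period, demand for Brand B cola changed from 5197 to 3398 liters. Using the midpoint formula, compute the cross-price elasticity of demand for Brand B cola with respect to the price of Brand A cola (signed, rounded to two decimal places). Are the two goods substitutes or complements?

%ΔQ_{Brand B cola} = (3398 − 5197)/avg = -1799/4297.5 = -0.418615…
%ΔP_{Brand A cola} = (1.3 − 1.6)/avg = -0.3/1.45 = -0.206896…
E_cross = (-1799/4297.5) / (-0.3/1.45) = 2.0233…
E_cross > 0 ⇒ the goods are substitutes.

2.02; substitutes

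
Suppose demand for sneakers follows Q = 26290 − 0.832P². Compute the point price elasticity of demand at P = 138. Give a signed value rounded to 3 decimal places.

dQ/dP = −2·0.832·P = -229.632. At P = 138, Q = 10445.392.
Ed = (dQ/dP)·(P/Q) = (-229.632) × (138/10445.392) = -3.03379…

-3.034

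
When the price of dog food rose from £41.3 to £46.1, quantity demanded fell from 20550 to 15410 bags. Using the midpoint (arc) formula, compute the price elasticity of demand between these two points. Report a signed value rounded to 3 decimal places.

%ΔQ = (15410 − 20550) / [(20550 + 15410)/2] = -5140/17980 = -0.285873…
%ΔP = (46.1 − 41.3) / [(41.3 + 46.1)/2] = 4.8/43.7 = 0.109839…
Arc Ed = %ΔQ / %ΔP = (-5140/17980) / (4.8/43.7) = -2.60263…

-2.603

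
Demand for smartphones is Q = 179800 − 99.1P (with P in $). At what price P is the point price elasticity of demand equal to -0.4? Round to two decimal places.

Ed = −99.1P/(179800 − 99.1P). Set this equal to -0.4:
99.1P = 0.4·(179800 − 99.1P) ⇒ 99.1P(1 + 0.4) = 0.4·179800
P = 0.4·179800 / (99.1·1.4) = 518.3797…

518.38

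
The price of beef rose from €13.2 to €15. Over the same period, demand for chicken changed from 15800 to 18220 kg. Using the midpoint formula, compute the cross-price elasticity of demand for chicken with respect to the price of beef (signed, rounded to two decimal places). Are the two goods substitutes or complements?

1.11; substitutes

%ΔQ_{chicken} = (18220 − 15800)/avg = 2420/17010 = 0.142269…
%ΔP_{beef} = (15 − 13.2)/avg = 1.8/14.1 = 0.127659…
E_cross = (2420/17010) / (1.8/14.1) = 1.1144…
E_cross > 0 ⇒ the goods are substitutes.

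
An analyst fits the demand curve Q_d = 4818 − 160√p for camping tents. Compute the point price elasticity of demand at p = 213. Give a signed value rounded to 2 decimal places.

dQ_d/dp = −160/(2√p) = -5.48151. At p = 213, Q_d = 2482.88.
Ed = (dQ_d/dp)·(p/Q_d) = (-5.48151) × (213/2482.88) = -0.4702…

-0.47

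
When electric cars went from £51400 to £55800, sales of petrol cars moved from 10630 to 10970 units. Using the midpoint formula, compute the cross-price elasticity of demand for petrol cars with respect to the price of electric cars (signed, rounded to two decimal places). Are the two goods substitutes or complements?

0.38; substitutes

%ΔQ_{petrol cars} = (10970 − 10630)/avg = 340/10800 = 0.031481…
%ΔP_{electric cars} = (55800 − 51400)/avg = 4400/53600 = 0.082089…
E_cross = (340/10800) / (4400/53600) = 0.3835…
E_cross > 0 ⇒ the goods are substitutes.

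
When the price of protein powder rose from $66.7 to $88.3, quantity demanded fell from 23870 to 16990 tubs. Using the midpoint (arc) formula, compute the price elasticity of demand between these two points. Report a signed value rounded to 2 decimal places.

%ΔQ = (16990 − 23870) / [(23870 + 16990)/2] = -6880/20430 = -0.336759…
%ΔP = (88.3 − 66.7) / [(66.7 + 88.3)/2] = 21.6/77.5 = 0.278709…
Arc Ed = %ΔQ / %ΔP = (-6880/20430) / (21.6/77.5) = -1.2082…

-1.21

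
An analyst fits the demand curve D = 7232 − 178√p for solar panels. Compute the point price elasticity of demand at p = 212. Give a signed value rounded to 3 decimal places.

-0.279

dD/dp = −178/(2√p) = -6.11255. At p = 212, D = 4640.28.
Ed = (dD/dp)·(p/D) = (-6.11255) × (212/4640.28) = -0.27926…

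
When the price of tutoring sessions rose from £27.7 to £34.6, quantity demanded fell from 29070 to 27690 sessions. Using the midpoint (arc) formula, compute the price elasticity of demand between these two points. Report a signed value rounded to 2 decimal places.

%ΔQ = (27690 − 29070) / [(29070 + 27690)/2] = -1380/28380 = -0.048625…
%ΔP = (34.6 − 27.7) / [(27.7 + 34.6)/2] = 6.9/31.15 = 0.221508…
Arc Ed = %ΔQ / %ΔP = (-1380/28380) / (6.9/31.15) = -0.2195…

-0.22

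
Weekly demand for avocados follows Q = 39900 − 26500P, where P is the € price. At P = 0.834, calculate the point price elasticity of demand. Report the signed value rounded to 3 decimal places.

-1.242

dQ/dP = −26500. At P = 0.834, Q = 39900 − 26500(0.834) = 17799.
Ed = (dQ/dP)·(P/Q) = −26500 × (0.834/17799) = -1.24169…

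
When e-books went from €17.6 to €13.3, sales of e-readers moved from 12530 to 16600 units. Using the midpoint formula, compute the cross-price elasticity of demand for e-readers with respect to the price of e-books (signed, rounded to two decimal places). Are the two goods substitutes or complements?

%ΔQ_{e-readers} = (16600 − 12530)/avg = 4070/14565 = 0.279437…
%ΔP_{e-books} = (13.3 − 17.6)/avg = -4.3/15.45 = -0.278317…
E_cross = (4070/14565) / (-4.3/15.45) = -1.0040…
E_cross < 0 ⇒ the goods are complements.

-1.00; complements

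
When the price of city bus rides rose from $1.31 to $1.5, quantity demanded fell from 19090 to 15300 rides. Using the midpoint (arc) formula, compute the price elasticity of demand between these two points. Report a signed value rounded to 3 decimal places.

-1.630

%ΔQ = (15300 − 19090) / [(19090 + 15300)/2] = -3790/17195 = -0.220412…
%ΔP = (1.5 − 1.31) / [(1.31 + 1.5)/2] = 0.19/1.405 = 0.135231…
Arc Ed = %ΔQ / %ΔP = (-3790/17195) / (0.19/1.405) = -1.62989…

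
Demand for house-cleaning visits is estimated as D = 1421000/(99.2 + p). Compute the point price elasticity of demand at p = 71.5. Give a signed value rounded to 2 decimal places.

-0.42

dD/dp = −1421000/(99.2 + p)² = -48.7671. At p = 71.5, D = 8324.55.
Ed = (dD/dp)·(p/D) = (-48.7671) × (71.5/8324.55) = -0.4188…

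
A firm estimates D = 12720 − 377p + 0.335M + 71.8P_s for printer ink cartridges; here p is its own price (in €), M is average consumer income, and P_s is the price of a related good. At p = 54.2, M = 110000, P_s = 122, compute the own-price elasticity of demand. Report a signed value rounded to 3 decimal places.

At the given values, D = 12720 − 377(54.2) + 0.335(110000) + 71.8(122) = 37896.2.
∂D/∂p = −377.
E = (-377) × (54.2/37896.2) = -0.53919…

-0.539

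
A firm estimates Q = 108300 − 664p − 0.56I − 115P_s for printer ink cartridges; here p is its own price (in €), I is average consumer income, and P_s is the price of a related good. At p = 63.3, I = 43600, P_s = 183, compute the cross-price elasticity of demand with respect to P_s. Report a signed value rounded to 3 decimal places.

-1.011

At the given values, Q = 108300 − 664(63.3) − 0.56(43600) − 115(183) = 20807.8.
∂Q/∂P_s = -115.
E = (-115) × (183/20807.8) = -1.01139…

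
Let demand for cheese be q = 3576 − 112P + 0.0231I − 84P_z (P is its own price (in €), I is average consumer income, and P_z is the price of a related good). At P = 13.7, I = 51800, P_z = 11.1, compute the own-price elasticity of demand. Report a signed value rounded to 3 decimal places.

-0.665

At the given values, q = 3576 − 112(13.7) + 0.0231(51800) − 84(11.1) = 2305.78.
∂q/∂P = −112.
E = (-112) × (13.7/2305.78) = -0.66545…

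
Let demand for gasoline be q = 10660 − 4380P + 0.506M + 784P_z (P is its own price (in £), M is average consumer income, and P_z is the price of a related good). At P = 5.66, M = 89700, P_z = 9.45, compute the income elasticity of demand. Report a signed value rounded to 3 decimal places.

1.174

At the given values, q = 10660 − 4380(5.66) + 0.506(89700) + 784(9.45) = 38666.2.
∂q/∂M = 0.506.
E = (0.506) × (89700/38666.2) = 1.17384…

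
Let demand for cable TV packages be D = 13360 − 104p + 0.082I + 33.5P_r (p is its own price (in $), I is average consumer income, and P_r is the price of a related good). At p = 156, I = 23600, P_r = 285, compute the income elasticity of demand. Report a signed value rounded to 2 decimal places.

At the given values, D = 13360 − 104(156) + 0.082(23600) + 33.5(285) = 8618.7.
∂D/∂I = 0.082.
E = (0.082) × (23600/8618.7) = 0.2245…

0.22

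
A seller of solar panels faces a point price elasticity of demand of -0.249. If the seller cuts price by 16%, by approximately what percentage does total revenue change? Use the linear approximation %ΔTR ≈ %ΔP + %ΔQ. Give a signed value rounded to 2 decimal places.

%ΔQ ≈ Ed × %ΔP = (-0.249) × (-16%) = +3.9840%
%ΔTR ≈ %ΔP + %ΔQ = (-16%) + (+3.9840%) = -12.0160%

-12.02%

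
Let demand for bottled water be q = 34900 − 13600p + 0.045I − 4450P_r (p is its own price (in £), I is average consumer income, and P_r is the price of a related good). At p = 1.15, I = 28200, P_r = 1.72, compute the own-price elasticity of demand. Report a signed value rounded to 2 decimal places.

-1.21

At the given values, q = 34900 − 13600(1.15) + 0.045(28200) − 4450(1.72) = 12875.
∂q/∂p = −13600.
E = (-13600) × (1.15/12875) = -1.2147…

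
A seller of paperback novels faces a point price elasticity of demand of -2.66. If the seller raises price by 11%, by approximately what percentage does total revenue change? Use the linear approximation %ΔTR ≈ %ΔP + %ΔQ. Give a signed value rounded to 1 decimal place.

%ΔQ ≈ Ed × %ΔP = (-2.66) × (+11%) = -29.2600%
%ΔTR ≈ %ΔP + %ΔQ = (+11%) + (-29.2600%) = -18.2600%

-18.3%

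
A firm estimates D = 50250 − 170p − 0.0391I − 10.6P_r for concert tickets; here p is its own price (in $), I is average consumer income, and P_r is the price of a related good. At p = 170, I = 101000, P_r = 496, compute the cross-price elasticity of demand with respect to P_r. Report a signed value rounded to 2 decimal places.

At the given values, D = 50250 − 170(170) − 0.0391(101000) − 10.6(496) = 12143.3.
∂D/∂P_r = -10.6.
E = (-10.6) × (496/12143.3) = -0.4329…

-0.43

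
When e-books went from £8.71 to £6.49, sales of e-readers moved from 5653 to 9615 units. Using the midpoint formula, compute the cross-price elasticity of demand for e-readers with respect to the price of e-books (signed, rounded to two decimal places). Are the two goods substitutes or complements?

-1.78; complements

%ΔQ_{e-readers} = (9615 − 5653)/avg = 3962/7634 = 0.518993…
%ΔP_{e-books} = (6.49 − 8.71)/avg = -2.22/7.6 = -0.292105…
E_cross = (3962/7634) / (-2.22/7.6) = -1.7767…
E_cross < 0 ⇒ the goods are complements.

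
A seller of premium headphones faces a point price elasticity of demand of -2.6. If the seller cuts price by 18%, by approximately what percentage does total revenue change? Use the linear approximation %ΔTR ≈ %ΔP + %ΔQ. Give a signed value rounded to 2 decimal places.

%ΔQ ≈ Ed × %ΔP = (-2.6) × (-18%) = +46.8000%
%ΔTR ≈ %ΔP + %ΔQ = (-18%) + (+46.8000%) = +28.8000%

+28.80%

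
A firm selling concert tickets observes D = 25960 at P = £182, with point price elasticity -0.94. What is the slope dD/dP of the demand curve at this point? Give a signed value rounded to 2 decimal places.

-134.08

Ed = (dD/dP)·(P/D) ⇒ dD/dP = Ed·D/P = (-0.94)·25960/182 = -134.0791…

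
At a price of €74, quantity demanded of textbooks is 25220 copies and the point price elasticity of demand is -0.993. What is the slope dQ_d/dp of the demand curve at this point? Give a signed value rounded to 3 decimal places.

-338.425

Ed = (dQ_d/dp)·(p/Q_d) ⇒ dQ_d/dp = Ed·Q_d/p = (-0.993)·25220/74 = -338.42513…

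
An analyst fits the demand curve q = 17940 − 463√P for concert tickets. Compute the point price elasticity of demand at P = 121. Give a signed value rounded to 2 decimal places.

-0.20

dq/dP = −463/(2√P) = -21.0455. At P = 121, q = 12847.
Ed = (dq/dP)·(P/q) = (-21.0455) × (121/12847) = -0.1982…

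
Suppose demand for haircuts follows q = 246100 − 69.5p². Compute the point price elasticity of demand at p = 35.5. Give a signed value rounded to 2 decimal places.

dq/dp = −2·69.5·p = -4934.5. At p = 35.5, q = 158512.625.
Ed = (dq/dp)·(p/q) = (-4934.5) × (35.5/158512.625) = -1.1051…

-1.11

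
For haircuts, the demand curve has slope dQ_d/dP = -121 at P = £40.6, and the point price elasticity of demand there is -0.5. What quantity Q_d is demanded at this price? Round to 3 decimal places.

Ed = (dQ_d/dP)·(P/Q_d) ⇒ Q_d = (dQ_d/dP)·P/Ed = (-121)·40.6/(-0.5) = 9825.2

9825.200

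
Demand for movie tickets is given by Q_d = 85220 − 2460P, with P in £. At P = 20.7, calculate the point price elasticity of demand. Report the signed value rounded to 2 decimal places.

dQ_d/dP = −2460. At P = 20.7, Q_d = 85220 − 2460(20.7) = 34298.
Ed = (dQ_d/dP)·(P/Q_d) = −2460 × (20.7/34298) = -1.4846…

-1.48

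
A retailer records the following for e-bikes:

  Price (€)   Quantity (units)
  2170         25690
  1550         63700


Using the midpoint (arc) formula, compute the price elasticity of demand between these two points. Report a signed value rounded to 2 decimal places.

%ΔQ = (63700 − 25690) / [(25690 + 63700)/2] = 38010/44695 = 0.850430…
%ΔP = (1550 − 2170) / [(2170 + 1550)/2] = -620/1860 = -0.333333…
Arc Ed = %ΔQ / %ΔP = (38010/44695) / (-620/1860) = -2.5512…

-2.55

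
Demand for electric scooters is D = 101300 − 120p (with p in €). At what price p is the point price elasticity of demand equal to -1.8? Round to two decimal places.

542.68

Ed = −120p/(101300 − 120p). Set this equal to -1.8:
120p = 1.8·(101300 − 120p) ⇒ 120p(1 + 1.8) = 1.8·101300
p = 1.8·101300 / (120·2.8) = 542.6785…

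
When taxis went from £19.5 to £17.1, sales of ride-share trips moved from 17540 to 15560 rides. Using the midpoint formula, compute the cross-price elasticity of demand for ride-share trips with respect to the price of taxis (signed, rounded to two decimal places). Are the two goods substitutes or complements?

%ΔQ_{ride-share trips} = (15560 − 17540)/avg = -1980/16550 = -0.119637…
%ΔP_{taxis} = (17.1 − 19.5)/avg = -2.4/18.3 = -0.131147…
E_cross = (-1980/16550) / (-2.4/18.3) = 0.9122…
E_cross > 0 ⇒ the goods are substitutes.

0.91; substitutes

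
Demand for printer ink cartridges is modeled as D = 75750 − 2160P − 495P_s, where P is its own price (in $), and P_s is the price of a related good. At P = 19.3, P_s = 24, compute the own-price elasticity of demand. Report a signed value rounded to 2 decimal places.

-1.88

At the given values, D = 75750 − 2160(19.3) − 495(24) = 22182.
∂D/∂P = −2160.
E = (-2160) × (19.3/22182) = -1.8793…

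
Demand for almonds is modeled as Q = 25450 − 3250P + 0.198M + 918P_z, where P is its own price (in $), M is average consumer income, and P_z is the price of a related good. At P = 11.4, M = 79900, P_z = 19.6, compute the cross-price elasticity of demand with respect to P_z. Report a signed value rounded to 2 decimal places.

0.81

At the given values, Q = 25450 − 3250(11.4) + 0.198(79900) + 918(19.6) = 22213.
∂Q/∂P_z = 918.
E = (918) × (19.6/22213) = 0.8100…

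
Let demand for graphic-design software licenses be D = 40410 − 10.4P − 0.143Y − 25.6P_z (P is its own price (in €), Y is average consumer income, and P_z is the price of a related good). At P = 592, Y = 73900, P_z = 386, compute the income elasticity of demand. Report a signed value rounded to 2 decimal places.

At the given values, D = 40410 − 10.4(592) − 0.143(73900) − 25.6(386) = 13803.9.
∂D/∂Y = -0.143.
E = (-0.143) × (73900/13803.9) = -0.7655…

-0.77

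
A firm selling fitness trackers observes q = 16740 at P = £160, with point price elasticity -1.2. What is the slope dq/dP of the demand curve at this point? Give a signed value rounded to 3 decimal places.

-125.550

Ed = (dq/dP)·(P/q) ⇒ dq/dP = Ed·q/P = (-1.2)·16740/160 = -125.55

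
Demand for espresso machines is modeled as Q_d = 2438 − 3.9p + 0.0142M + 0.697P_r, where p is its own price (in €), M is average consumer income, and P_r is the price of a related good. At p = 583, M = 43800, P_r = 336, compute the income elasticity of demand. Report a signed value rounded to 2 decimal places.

At the given values, Q_d = 2438 − 3.9(583) + 0.0142(43800) + 0.697(336) = 1020.452.
∂Q_d/∂M = 0.0142.
E = (0.0142) × (43800/1020.452) = 0.6094…

0.61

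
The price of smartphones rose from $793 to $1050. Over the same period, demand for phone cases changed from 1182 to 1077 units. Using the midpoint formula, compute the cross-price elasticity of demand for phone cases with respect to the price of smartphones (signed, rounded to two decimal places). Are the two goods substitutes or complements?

%ΔQ_{phone cases} = (1077 − 1182)/avg = -105/1129.5 = -0.092961…
%ΔP_{smartphones} = (1050 − 793)/avg = 257/921.5 = 0.278893…
E_cross = (-105/1129.5) / (257/921.5) = -0.3333…
E_cross < 0 ⇒ the goods are complements.

-0.33; complements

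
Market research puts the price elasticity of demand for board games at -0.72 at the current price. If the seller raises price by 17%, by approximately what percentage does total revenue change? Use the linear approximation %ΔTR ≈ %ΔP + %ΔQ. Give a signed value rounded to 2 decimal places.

%ΔQ ≈ Ed × %ΔP = (-0.72) × (+17%) = -12.2400%
%ΔTR ≈ %ΔP + %ΔQ = (+17%) + (-12.2400%) = +4.7600%

+4.76%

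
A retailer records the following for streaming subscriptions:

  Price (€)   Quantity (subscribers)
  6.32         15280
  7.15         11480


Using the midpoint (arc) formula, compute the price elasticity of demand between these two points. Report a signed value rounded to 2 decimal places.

-2.30

%ΔQ = (11480 − 15280) / [(15280 + 11480)/2] = -3800/13380 = -0.284005…
%ΔP = (7.15 − 6.32) / [(6.32 + 7.15)/2] = 0.83/6.735 = 0.123236…
Arc Ed = %ΔQ / %ΔP = (-3800/13380) / (0.83/6.735) = -2.3045…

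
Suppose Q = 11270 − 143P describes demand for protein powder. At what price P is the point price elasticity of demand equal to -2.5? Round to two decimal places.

56.29

Ed = −143P/(11270 − 143P). Set this equal to -2.5:
143P = 2.5·(11270 − 143P) ⇒ 143P(1 + 2.5) = 2.5·11270
P = 2.5·11270 / (143·3.5) = 56.2937…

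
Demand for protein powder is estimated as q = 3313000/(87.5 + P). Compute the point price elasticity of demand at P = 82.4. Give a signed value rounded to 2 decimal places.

dq/dP = −3313000/(87.5 + P)² = -114.772. At P = 82.4, q = 19499.7.
Ed = (dq/dP)·(P/q) = (-114.772) × (82.4/19499.7) = -0.4849…

-0.48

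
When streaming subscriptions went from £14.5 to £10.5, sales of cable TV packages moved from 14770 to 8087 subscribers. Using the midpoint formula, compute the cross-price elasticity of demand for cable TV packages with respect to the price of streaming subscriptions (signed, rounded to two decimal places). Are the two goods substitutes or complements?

1.83; substitutes

%ΔQ_{cable TV packages} = (8087 − 14770)/avg = -6683/11428.5 = -0.584766…
%ΔP_{streaming subscriptions} = (10.5 − 14.5)/avg = -4/12.5 = -0.32
E_cross = (-6683/11428.5) / (-4/12.5) = 1.8273…
E_cross > 0 ⇒ the goods are substitutes.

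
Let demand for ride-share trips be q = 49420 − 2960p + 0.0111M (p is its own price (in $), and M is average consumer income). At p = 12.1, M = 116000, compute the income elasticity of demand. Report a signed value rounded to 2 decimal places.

0.09

At the given values, q = 49420 − 2960(12.1) + 0.0111(116000) = 14891.6.
∂q/∂M = 0.0111.
E = (0.0111) × (116000/14891.6) = 0.0864…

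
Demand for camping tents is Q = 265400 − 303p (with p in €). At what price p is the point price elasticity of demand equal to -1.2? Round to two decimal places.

Ed = −303p/(265400 − 303p). Set this equal to -1.2:
303p = 1.2·(265400 − 303p) ⇒ 303p(1 + 1.2) = 1.2·265400
p = 1.2·265400 / (303·2.2) = 477.7677…

477.77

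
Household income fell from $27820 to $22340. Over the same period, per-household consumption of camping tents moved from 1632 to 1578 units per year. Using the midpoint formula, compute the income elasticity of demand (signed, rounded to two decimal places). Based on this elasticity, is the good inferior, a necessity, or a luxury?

%ΔQ = (1578 − 1632)/[( 1632 + 1578)/2] = -54/1605 = -0.033644…
%ΔIncome = (22340 − 27820)/[( 27820 + 22340)/2] = -5480/25080 = -0.218500…
E_income = (-54/1605) / (-5480/25080) = 0.1539…
0 < E_income < 1 ⇒ normal good, necessity.

0.15; necessity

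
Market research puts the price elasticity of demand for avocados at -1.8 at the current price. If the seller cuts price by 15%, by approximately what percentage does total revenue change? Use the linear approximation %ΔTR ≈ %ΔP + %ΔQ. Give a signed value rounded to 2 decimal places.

%ΔQ ≈ Ed × %ΔP = (-1.8) × (-15%) = +27.0000%
%ΔTR ≈ %ΔP + %ΔQ = (-15%) + (+27.0000%) = +12.0000%

+12.00%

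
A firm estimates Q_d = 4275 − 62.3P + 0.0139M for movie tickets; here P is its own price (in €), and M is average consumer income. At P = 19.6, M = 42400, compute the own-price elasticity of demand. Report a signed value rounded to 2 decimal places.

-0.34

At the given values, Q_d = 4275 − 62.3(19.6) + 0.0139(42400) = 3643.28.
∂Q_d/∂P = −62.3.
E = (-62.3) × (19.6/3643.28) = -0.3351…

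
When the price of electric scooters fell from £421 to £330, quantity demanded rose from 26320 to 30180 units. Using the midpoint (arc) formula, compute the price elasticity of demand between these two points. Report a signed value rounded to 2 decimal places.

%ΔQ = (30180 − 26320) / [(26320 + 30180)/2] = 3860/28250 = 0.136637…
%ΔP = (330 − 421) / [(421 + 330)/2] = -91/375.5 = -0.242343…
Arc Ed = %ΔQ / %ΔP = (3860/28250) / (-91/375.5) = -0.5638…

-0.56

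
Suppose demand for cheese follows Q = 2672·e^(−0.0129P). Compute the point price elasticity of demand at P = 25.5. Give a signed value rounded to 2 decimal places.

-0.33

dQ/dP = −0.0129·Q = -24.8065. At P = 25.5, Q = 1922.98.
Ed = (dQ/dP)·(P/Q) = (-24.8065) × (25.5/1922.98) = -0.3289…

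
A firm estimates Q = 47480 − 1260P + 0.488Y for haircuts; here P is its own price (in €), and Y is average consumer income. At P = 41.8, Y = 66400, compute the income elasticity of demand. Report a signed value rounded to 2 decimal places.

1.19

At the given values, Q = 47480 − 1260(41.8) + 0.488(66400) = 27215.2.
∂Q/∂Y = 0.488.
E = (0.488) × (66400/27215.2) = 1.1906…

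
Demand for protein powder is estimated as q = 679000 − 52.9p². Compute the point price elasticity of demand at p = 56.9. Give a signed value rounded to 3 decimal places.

-0.675

dq/dp = −2·52.9·p = -6020.02. At p = 56.9, q = 507730.431.
Ed = (dq/dp)·(p/q) = (-6020.02) × (56.9/507730.431) = -0.67464…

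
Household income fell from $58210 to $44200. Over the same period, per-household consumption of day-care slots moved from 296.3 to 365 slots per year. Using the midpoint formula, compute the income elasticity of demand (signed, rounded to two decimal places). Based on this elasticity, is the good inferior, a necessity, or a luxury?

-0.76; inferior

%ΔQ = (365 − 296.3)/[( 296.3 + 365)/2] = 68.7/330.65 = 0.207772…
%ΔIncome = (44200 − 58210)/[( 58210 + 44200)/2] = -14010/51205 = -0.273606…
E_income = (68.7/330.65) / (-14010/51205) = -0.7593…
E_income < 0 ⇒ inferior good.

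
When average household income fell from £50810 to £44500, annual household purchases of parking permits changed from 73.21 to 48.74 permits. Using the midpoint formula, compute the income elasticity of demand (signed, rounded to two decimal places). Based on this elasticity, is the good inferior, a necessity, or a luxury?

%ΔQ = (48.74 − 73.21)/[( 73.21 + 48.74)/2] = -24.47/60.975 = -0.401312…
%ΔIncome = (44500 − 50810)/[( 50810 + 44500)/2] = -6310/47655 = -0.132410…
E_income = (-24.47/60.975) / (-6310/47655) = 3.0308…
E_income > 1 ⇒ normal good, luxury.

3.03; luxury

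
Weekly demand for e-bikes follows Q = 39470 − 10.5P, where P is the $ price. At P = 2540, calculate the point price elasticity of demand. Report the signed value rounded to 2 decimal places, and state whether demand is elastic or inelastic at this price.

-2.08; elastic

dQ/dP = −10.5. At P = 2540, Q = 39470 − 10.5(2540) = 12800.
Ed = (dQ/dP)·(P/Q) = −10.5 × (2540/12800) = -2.0835…
|Ed| = 2.08 > 1, so demand is elastic.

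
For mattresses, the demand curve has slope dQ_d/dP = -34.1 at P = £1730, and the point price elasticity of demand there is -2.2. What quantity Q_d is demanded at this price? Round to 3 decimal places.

26815.000

Ed = (dQ_d/dP)·(P/Q_d) ⇒ Q_d = (dQ_d/dP)·P/Ed = (-34.1)·1730/(-2.2) = 26815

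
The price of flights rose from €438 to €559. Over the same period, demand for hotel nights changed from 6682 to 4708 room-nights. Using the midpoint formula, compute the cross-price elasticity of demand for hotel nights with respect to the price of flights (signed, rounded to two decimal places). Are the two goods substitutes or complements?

%ΔQ_{hotel nights} = (4708 − 6682)/avg = -1974/5695 = -0.346619…
%ΔP_{flights} = (559 − 438)/avg = 121/498.5 = 0.242728…
E_cross = (-1974/5695) / (121/498.5) = -1.4280…
E_cross < 0 ⇒ the goods are complements.

-1.43; complements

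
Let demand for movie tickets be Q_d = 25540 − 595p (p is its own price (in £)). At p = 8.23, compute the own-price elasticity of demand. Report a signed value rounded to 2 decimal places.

-0.24

At the given values, Q_d = 25540 − 595(8.23) = 20643.15.
∂Q_d/∂p = −595.
E = (-595) × (8.23/20643.15) = -0.2372…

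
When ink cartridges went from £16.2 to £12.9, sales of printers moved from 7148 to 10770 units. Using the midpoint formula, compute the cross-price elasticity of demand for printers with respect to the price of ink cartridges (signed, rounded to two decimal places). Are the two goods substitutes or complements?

%ΔQ_{printers} = (10770 − 7148)/avg = 3622/8959 = 0.404286…
%ΔP_{ink cartridges} = (12.9 − 16.2)/avg = -3.3/14.55 = -0.226804…
E_cross = (3622/8959) / (-3.3/14.55) = -1.7825…
E_cross < 0 ⇒ the goods are complements.

-1.78; complements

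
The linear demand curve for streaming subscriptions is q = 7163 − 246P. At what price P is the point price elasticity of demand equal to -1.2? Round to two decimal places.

15.88

Ed = −246P/(7163 − 246P). Set this equal to -1.2:
246P = 1.2·(7163 − 246P) ⇒ 246P(1 + 1.2) = 1.2·7163
P = 1.2·7163 / (246·2.2) = 15.8824…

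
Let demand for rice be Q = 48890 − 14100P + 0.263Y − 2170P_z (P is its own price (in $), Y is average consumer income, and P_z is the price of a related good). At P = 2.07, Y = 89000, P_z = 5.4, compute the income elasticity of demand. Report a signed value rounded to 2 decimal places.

0.75

At the given values, Q = 48890 − 14100(2.07) + 0.263(89000) − 2170(5.4) = 31392.
∂Q/∂Y = 0.263.
E = (0.263) × (89000/31392) = 0.7456…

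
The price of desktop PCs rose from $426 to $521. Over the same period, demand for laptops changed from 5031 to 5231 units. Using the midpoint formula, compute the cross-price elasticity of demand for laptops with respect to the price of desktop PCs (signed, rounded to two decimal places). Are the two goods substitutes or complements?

%ΔQ_{laptops} = (5231 − 5031)/avg = 200/5131 = 0.038978…
%ΔP_{desktop PCs} = (521 − 426)/avg = 95/473.5 = 0.200633…
E_cross = (200/5131) / (95/473.5) = 0.1942…
E_cross > 0 ⇒ the goods are substitutes.

0.19; substitutes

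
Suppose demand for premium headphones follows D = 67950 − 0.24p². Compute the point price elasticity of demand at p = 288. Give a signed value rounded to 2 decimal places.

-0.83

dD/dp = −2·0.24·p = -138.24. At p = 288, D = 48043.44.
Ed = (dD/dp)·(p/D) = (-138.24) × (288/48043.44) = -0.8286…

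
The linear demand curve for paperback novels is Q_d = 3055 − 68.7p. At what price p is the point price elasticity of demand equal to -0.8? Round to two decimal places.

Ed = −68.7p/(3055 − 68.7p). Set this equal to -0.8:
68.7p = 0.8·(3055 − 68.7p) ⇒ 68.7p(1 + 0.8) = 0.8·3055
p = 0.8·3055 / (68.7·1.8) = 19.7638…

19.76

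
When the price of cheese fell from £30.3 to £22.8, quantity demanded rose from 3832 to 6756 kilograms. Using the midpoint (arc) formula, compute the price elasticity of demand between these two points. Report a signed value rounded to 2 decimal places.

-1.96

%ΔQ = (6756 − 3832) / [(3832 + 6756)/2] = 2924/5294 = 0.552323…
%ΔP = (22.8 − 30.3) / [(30.3 + 22.8)/2] = -7.5/26.55 = -0.282485…
Arc Ed = %ΔQ / %ΔP = (2924/5294) / (-7.5/26.55) = -1.9552…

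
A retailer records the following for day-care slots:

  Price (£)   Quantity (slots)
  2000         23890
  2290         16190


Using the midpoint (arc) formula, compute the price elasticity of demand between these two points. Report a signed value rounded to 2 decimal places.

-2.84

%ΔQ = (16190 − 23890) / [(23890 + 16190)/2] = -7700/20040 = -0.384231…
%ΔP = (2290 − 2000) / [(2000 + 2290)/2] = 290/2145 = 0.135198…
Arc Ed = %ΔQ / %ΔP = (-7700/20040) / (290/2145) = -2.8419…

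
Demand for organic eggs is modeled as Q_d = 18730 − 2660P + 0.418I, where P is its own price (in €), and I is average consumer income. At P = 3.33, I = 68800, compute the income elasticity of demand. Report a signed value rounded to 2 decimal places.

0.74

At the given values, Q_d = 18730 − 2660(3.33) + 0.418(68800) = 38630.6.
∂Q_d/∂I = 0.418.
E = (0.418) × (68800/38630.6) = 0.7444…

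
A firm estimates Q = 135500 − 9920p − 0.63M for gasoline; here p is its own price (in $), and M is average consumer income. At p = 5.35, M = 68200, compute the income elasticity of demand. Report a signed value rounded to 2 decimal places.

-1.09

At the given values, Q = 135500 − 9920(5.35) − 0.63(68200) = 39462.
∂Q/∂M = -0.63.
E = (-0.63) × (68200/39462) = -1.0887…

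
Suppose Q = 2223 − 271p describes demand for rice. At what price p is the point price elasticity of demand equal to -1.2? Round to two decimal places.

Ed = −271p/(2223 − 271p). Set this equal to -1.2:
271p = 1.2·(2223 − 271p) ⇒ 271p(1 + 1.2) = 1.2·2223
p = 1.2·2223 / (271·2.2) = 4.4743…

4.47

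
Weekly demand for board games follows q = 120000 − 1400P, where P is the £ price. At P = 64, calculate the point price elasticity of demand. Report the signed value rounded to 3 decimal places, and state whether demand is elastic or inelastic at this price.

-2.947; elastic

dq/dP = −1400. At P = 64, q = 120000 − 1400(64) = 30400.
Ed = (dq/dP)·(P/q) = −1400 × (64/30400) = -2.94736…
|Ed| = 2.947 > 1, so demand is elastic.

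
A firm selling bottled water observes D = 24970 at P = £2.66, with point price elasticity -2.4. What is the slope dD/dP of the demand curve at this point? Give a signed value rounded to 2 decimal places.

-22529.32

Ed = (dD/dP)·(P/D) ⇒ dD/dP = Ed·D/P = (-2.4)·24970/2.66 = -22529.3233…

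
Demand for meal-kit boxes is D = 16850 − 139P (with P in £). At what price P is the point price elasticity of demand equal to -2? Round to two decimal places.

Ed = −139P/(16850 − 139P). Set this equal to -2:
139P = 2·(16850 − 139P) ⇒ 139P(1 + 2) = 2·16850
P = 2·16850 / (139·3) = 80.8153…

80.82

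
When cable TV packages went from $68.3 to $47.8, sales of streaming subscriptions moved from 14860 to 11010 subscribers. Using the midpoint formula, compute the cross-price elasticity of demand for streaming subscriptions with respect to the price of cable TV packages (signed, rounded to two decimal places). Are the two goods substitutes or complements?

%ΔQ_{streaming subscriptions} = (11010 − 14860)/avg = -3850/12935 = -0.297642…
%ΔP_{cable TV packages} = (47.8 − 68.3)/avg = -20.5/58.05 = -0.353143…
E_cross = (-3850/12935) / (-20.5/58.05) = 0.8428…
E_cross > 0 ⇒ the goods are substitutes.

0.84; substitutes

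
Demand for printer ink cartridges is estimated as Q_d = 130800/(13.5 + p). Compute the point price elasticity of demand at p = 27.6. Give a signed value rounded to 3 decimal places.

-0.672

dQ_d/dp = −130800/(13.5 + p)² = -77.4326. At p = 27.6, Q_d = 3182.48.
Ed = (dQ_d/dp)·(p/Q_d) = (-77.4326) × (27.6/3182.48) = -0.67153…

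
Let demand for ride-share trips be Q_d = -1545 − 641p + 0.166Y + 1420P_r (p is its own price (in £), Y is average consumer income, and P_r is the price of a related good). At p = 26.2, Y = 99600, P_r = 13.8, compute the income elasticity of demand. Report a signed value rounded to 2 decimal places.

At the given values, Q_d = -1545 − 641(26.2) + 0.166(99600) + 1420(13.8) = 17790.4.
∂Q_d/∂Y = 0.166.
E = (0.166) × (99600/17790.4) = 0.9293…

0.93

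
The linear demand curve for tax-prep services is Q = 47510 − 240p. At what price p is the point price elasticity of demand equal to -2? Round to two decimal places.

131.97

Ed = −240p/(47510 − 240p). Set this equal to -2:
240p = 2·(47510 − 240p) ⇒ 240p(1 + 2) = 2·47510
p = 2·47510 / (240·3) = 131.9722…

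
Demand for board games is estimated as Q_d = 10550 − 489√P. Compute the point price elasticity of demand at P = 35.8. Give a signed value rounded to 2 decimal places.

-0.19

dQ_d/dP = −489/(2√P) = -40.8637. At P = 35.8, Q_d = 7624.16.
Ed = (dQ_d/dP)·(P/Q_d) = (-40.8637) × (35.8/7624.16) = -0.1918…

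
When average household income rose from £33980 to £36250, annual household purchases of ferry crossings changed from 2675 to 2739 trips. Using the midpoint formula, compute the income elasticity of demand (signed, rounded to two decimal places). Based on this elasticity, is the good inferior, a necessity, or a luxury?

%ΔQ = (2739 − 2675)/[( 2675 + 2739)/2] = 64/2707 = 0.023642…
%ΔIncome = (36250 − 33980)/[( 33980 + 36250)/2] = 2270/35115 = 0.064644…
E_income = (64/2707) / (2270/35115) = 0.3657…
0 < E_income < 1 ⇒ normal good, necessity.

0.37; necessity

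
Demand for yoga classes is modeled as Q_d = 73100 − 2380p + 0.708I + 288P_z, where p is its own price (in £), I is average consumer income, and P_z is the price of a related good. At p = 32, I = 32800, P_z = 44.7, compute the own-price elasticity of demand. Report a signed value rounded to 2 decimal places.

-2.31

At the given values, Q_d = 73100 − 2380(32) + 0.708(32800) + 288(44.7) = 33036.
∂Q_d/∂p = −2380.
E = (-2380) × (32/33036) = -2.3053…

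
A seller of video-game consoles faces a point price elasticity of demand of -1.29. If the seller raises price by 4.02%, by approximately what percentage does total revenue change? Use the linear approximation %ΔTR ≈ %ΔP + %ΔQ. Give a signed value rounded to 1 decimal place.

%ΔQ ≈ Ed × %ΔP = (-1.29) × (+4.02%) = -5.1858%
%ΔTR ≈ %ΔP + %ΔQ = (+4.02%) + (-5.1858%) = -1.1658%

-1.2%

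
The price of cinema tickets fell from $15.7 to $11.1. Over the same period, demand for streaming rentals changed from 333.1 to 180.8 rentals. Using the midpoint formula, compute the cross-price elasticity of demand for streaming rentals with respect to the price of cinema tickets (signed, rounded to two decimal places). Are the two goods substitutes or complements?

1.73; substitutes

%ΔQ_{streaming rentals} = (180.8 − 333.1)/avg = -152.3/256.95 = -0.592722…
%ΔP_{cinema tickets} = (11.1 − 15.7)/avg = -4.6/13.4 = -0.343283…
E_cross = (-152.3/256.95) / (-4.6/13.4) = 1.7266…
E_cross > 0 ⇒ the goods are substitutes.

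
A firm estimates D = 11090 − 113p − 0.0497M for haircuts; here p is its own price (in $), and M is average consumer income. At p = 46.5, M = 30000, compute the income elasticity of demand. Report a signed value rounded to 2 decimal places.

At the given values, D = 11090 − 113(46.5) − 0.0497(30000) = 4344.5.
∂D/∂M = -0.0497.
E = (-0.0497) × (30000/4344.5) = -0.3431…

-0.34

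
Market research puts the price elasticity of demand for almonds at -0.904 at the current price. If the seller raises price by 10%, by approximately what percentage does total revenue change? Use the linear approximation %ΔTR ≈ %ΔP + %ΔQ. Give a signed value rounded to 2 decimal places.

+0.96%

%ΔQ ≈ Ed × %ΔP = (-0.904) × (+10%) = -9.0400%
%ΔTR ≈ %ΔP + %ΔQ = (+10%) + (-9.0400%) = +0.9600%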